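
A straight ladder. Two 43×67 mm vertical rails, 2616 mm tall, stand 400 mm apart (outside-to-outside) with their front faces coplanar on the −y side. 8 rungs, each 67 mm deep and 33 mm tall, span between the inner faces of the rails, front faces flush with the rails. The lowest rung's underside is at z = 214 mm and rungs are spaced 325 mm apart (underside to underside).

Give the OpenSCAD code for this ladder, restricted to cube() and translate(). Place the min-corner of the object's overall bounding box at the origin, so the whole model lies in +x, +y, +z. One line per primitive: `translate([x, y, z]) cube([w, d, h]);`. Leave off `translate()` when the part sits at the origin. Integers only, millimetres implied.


// rung span = 400 - 2*43 = 314
// rung[k] z = 214 + k*325
cube([43, 67, 2616]);
translate([357, 0, 0]) cube([43, 67, 2616]);
translate([43, 0, 214]) cube([314, 67, 33]);
translate([43, 0, 539]) cube([314, 67, 33]);
translate([43, 0, 864]) cube([314, 67, 33]);
translate([43, 0, 1189]) cube([314, 67, 33]);
translate([43, 0, 1514]) cube([314, 67, 33]);
translate([43, 0, 1839]) cube([314, 67, 33]);
translate([43, 0, 2164]) cube([314, 67, 33]);
translate([43, 0, 2489]) cube([314, 67, 33]);


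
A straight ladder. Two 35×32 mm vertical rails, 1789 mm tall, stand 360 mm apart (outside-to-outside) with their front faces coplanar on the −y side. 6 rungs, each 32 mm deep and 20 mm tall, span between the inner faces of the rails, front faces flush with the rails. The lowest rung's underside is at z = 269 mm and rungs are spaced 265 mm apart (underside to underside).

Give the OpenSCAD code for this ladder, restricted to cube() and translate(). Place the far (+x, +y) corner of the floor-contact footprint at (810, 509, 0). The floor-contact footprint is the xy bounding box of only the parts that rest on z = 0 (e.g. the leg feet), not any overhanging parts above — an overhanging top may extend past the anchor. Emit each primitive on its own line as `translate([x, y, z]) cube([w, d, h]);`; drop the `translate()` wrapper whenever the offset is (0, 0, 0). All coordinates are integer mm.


translate([450, 477, 0]) cube([35, 32, 1789]);
translate([775, 477, 0]) cube([35, 32, 1789]);
translate([485, 477, 269]) cube([290, 32, 20]);
translate([485, 477, 534]) cube([290, 32, 20]);
translate([485, 477, 799]) cube([290, 32, 20]);
translate([485, 477, 1064]) cube([290, 32, 20]);
translate([485, 477, 1329]) cube([290, 32, 20]);
translate([485, 477, 1594]) cube([290, 32, 20]);


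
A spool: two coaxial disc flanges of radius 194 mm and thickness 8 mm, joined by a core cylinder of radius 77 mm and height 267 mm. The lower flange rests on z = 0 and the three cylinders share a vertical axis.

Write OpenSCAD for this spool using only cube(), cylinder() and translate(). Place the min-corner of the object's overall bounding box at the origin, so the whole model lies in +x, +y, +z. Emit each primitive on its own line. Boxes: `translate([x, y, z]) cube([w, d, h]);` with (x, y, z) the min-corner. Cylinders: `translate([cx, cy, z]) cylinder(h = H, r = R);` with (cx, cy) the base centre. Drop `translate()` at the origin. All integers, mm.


translate([194, 194, 0]) cylinder(h = 8, r = 194);
translate([194, 194, 8]) cylinder(h = 267, r = 77);
translate([194, 194, 275]) cylinder(h = 8, r = 194);


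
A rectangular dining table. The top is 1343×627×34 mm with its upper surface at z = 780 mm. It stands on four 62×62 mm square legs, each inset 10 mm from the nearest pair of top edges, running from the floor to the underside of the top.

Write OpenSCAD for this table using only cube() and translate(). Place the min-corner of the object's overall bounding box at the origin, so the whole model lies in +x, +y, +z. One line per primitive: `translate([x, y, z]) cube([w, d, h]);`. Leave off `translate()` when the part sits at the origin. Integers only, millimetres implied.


// leg_h = 780 - 34 = 746
translate([0, 0, 746]) cube([1343, 627, 34]);
translate([10, 10, 0]) cube([62, 62, 746]);
translate([1271, 10, 0]) cube([62, 62, 746]);
translate([10, 555, 0]) cube([62, 62, 746]);
translate([1271, 555, 0]) cube([62, 62, 746]);


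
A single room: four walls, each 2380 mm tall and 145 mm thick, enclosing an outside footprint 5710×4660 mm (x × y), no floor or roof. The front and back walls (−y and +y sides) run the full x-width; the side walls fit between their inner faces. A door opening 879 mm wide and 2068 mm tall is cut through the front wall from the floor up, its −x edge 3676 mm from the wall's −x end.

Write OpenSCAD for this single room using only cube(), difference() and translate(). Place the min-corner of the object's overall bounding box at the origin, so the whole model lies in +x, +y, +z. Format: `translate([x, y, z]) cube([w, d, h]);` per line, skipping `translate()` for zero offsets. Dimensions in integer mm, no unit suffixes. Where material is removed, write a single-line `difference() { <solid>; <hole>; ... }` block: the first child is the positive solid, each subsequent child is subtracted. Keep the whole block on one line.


difference() { cube([5710, 145, 2380]); translate([3676, 0, 0]) cube([879, 145, 2068]); }
translate([0, 4515, 0]) cube([5710, 145, 2380]);
translate([0, 145, 0]) cube([145, 4370, 2380]);
translate([5565, 145, 0]) cube([145, 4370, 2380]);


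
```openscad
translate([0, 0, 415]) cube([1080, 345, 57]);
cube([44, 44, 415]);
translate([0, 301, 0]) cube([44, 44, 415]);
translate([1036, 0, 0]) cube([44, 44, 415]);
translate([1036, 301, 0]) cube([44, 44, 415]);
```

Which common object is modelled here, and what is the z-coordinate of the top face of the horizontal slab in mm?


A bench. The seat-top height is 472 mm.

A long slab on four corner posts — a bench. The slab sits at z = 415 with thickness 57, so the top is 415 + 57 = 472 mm.


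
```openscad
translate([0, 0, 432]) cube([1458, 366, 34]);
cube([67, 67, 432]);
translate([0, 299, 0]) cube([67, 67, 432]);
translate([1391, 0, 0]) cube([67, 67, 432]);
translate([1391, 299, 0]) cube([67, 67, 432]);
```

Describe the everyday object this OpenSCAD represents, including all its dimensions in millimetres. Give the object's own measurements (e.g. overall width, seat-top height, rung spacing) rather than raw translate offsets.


A long wooden bench with a 1458 mm (x) × 366 mm (y) seat, 34 mm thick, its top surface 466 mm above the floor. Four 67 mm square legs at the seat corners, flush with the edges, run from z = 0 to the seat underside.


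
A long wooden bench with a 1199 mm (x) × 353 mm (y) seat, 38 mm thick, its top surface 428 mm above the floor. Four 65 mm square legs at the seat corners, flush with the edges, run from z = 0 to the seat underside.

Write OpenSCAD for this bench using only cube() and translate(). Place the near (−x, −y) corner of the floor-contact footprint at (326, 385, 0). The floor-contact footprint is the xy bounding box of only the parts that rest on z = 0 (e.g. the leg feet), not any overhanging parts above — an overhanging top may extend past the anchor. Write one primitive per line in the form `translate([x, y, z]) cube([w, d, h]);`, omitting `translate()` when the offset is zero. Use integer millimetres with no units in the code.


translate([326, 385, 390]) cube([1199, 353, 38]);
translate([326, 385, 0]) cube([65, 65, 390]);
translate([326, 673, 0]) cube([65, 65, 390]);
translate([1460, 385, 0]) cube([65, 65, 390]);
translate([1460, 673, 0]) cube([65, 65, 390]);


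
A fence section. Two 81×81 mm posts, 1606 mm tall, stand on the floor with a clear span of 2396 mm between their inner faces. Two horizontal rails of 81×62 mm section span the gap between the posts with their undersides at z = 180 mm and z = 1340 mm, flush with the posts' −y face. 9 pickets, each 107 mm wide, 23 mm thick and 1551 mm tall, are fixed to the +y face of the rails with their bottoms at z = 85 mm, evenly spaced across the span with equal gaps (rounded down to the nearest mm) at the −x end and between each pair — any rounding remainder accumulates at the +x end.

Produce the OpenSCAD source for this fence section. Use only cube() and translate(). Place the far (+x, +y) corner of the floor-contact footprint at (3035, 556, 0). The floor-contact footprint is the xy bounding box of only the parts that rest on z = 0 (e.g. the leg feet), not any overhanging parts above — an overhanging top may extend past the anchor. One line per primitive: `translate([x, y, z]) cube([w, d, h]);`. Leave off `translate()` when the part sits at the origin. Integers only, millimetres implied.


translate([477, 475, 0]) cube([81, 81, 1606]);
translate([2954, 475, 0]) cube([81, 81, 1606]);
translate([558, 475, 180]) cube([2396, 81, 62]);
translate([558, 475, 1340]) cube([2396, 81, 62]);
translate([701, 556, 85]) cube([107, 23, 1551]);
translate([951, 556, 85]) cube([107, 23, 1551]);
translate([1201, 556, 85]) cube([107, 23, 1551]);
translate([1451, 556, 85]) cube([107, 23, 1551]);
translate([1701, 556, 85]) cube([107, 23, 1551]);
translate([1951, 556, 85]) cube([107, 23, 1551]);
translate([2201, 556, 85]) cube([107, 23, 1551]);
translate([2451, 556, 85]) cube([107, 23, 1551]);
translate([2701, 556, 85]) cube([107, 23, 1551]);


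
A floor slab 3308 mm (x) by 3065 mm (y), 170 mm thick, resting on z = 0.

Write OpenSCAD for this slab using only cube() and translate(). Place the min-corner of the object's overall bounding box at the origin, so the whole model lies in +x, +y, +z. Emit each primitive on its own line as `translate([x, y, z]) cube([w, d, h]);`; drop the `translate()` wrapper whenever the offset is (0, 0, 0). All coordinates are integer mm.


cube([3308, 3065, 170]);


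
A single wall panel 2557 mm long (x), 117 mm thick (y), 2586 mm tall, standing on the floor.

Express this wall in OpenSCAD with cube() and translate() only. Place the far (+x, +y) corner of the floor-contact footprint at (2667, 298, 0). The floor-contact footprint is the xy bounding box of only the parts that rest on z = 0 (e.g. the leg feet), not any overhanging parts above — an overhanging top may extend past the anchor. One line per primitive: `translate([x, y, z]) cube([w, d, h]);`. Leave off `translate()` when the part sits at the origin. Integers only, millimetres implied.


translate([110, 181, 0]) cube([2557, 117, 2586]);


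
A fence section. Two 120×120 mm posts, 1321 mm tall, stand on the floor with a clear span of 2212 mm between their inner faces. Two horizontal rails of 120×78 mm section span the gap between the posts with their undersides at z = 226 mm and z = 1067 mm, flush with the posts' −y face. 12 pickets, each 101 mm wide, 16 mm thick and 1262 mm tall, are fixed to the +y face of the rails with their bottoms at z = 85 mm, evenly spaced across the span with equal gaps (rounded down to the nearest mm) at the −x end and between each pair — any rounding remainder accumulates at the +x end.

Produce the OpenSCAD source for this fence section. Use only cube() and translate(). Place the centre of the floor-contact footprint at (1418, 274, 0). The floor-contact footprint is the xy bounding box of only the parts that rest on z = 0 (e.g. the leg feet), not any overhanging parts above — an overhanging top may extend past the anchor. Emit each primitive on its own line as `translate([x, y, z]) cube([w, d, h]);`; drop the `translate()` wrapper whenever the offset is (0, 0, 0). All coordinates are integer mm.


translate([192, 214, 0]) cube([120, 120, 1321]);
translate([2524, 214, 0]) cube([120, 120, 1321]);
translate([312, 214, 226]) cube([2212, 120, 78]);
translate([312, 214, 1067]) cube([2212, 120, 78]);
translate([388, 334, 85]) cube([101, 16, 1262]);
translate([565, 334, 85]) cube([101, 16, 1262]);
translate([742, 334, 85]) cube([101, 16, 1262]);
translate([919, 334, 85]) cube([101, 16, 1262]);
translate([1096, 334, 85]) cube([101, 16, 1262]);
translate([1273, 334, 85]) cube([101, 16, 1262]);
translate([1450, 334, 85]) cube([101, 16, 1262]);
translate([1627, 334, 85]) cube([101, 16, 1262]);
translate([1804, 334, 85]) cube([101, 16, 1262]);
translate([1981, 334, 85]) cube([101, 16, 1262]);
translate([2158, 334, 85]) cube([101, 16, 1262]);
translate([2335, 334, 85]) cube([101, 16, 1262]);


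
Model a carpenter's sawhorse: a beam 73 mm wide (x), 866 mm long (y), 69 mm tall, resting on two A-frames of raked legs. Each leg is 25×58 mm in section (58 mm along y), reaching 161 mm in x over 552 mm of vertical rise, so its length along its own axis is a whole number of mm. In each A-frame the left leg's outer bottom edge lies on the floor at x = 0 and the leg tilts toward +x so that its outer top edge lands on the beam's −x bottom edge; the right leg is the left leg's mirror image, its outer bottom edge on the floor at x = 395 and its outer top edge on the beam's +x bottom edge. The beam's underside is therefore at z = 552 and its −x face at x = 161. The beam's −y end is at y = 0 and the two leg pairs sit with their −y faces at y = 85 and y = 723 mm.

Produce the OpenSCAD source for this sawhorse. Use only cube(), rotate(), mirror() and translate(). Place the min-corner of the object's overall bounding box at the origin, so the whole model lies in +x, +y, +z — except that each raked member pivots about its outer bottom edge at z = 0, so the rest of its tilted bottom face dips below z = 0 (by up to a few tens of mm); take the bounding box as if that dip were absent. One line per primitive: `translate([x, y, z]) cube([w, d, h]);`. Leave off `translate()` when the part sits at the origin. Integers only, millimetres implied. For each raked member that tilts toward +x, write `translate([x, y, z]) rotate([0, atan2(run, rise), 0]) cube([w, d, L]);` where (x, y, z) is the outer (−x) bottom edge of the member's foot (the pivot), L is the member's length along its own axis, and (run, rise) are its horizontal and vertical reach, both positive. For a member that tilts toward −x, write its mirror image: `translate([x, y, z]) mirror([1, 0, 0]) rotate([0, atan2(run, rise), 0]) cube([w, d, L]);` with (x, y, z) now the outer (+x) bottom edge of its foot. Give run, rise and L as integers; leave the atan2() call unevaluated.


translate([161, 0, 552]) cube([73, 866, 69]);
translate([0, 85, 0]) rotate([0, atan2(161, 552), 0]) cube([25, 58, 575]);
translate([395, 85, 0]) mirror([1, 0, 0]) rotate([0, atan2(161, 552), 0]) cube([25, 58, 575]);
translate([0, 723, 0]) rotate([0, atan2(161, 552), 0]) cube([25, 58, 575]);
translate([395, 723, 0]) mirror([1, 0, 0]) rotate([0, atan2(161, 552), 0]) cube([25, 58, 575]);


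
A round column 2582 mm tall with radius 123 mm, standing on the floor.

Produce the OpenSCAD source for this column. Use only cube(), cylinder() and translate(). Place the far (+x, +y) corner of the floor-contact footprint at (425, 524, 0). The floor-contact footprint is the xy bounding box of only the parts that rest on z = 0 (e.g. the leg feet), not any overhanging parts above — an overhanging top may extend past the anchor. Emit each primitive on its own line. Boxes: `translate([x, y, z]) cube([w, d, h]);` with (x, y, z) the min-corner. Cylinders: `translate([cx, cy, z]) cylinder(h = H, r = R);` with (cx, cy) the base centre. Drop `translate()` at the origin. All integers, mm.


translate([302, 401, 0]) cylinder(h = 2582, r = 123);


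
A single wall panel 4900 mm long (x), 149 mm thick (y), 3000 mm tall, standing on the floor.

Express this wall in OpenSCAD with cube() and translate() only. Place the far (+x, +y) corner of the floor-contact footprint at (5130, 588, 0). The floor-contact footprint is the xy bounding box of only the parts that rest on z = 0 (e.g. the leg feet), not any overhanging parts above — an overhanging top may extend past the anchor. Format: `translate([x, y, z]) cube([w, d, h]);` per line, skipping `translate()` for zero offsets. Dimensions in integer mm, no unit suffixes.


translate([230, 439, 0]) cube([4900, 149, 3000]);


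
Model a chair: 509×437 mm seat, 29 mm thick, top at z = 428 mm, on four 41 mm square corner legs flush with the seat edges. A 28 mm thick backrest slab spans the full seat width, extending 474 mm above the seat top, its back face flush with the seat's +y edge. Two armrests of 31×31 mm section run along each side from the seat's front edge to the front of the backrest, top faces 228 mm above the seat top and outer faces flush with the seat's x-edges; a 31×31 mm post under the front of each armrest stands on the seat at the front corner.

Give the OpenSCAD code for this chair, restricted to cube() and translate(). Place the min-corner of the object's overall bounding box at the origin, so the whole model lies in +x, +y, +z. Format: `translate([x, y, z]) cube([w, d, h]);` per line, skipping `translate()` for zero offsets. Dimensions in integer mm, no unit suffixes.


translate([0, 0, 399]) cube([509, 437, 29]);
cube([41, 41, 399]);
translate([468, 0, 0]) cube([41, 41, 399]);
translate([0, 396, 0]) cube([41, 41, 399]);
translate([468, 396, 0]) cube([41, 41, 399]);
translate([0, 409, 428]) cube([509, 28, 474]);
translate([0, 0, 625]) cube([31, 409, 31]);
translate([478, 0, 625]) cube([31, 409, 31]);
translate([0, 0, 428]) cube([31, 31, 197]);
translate([478, 0, 428]) cube([31, 31, 197]);


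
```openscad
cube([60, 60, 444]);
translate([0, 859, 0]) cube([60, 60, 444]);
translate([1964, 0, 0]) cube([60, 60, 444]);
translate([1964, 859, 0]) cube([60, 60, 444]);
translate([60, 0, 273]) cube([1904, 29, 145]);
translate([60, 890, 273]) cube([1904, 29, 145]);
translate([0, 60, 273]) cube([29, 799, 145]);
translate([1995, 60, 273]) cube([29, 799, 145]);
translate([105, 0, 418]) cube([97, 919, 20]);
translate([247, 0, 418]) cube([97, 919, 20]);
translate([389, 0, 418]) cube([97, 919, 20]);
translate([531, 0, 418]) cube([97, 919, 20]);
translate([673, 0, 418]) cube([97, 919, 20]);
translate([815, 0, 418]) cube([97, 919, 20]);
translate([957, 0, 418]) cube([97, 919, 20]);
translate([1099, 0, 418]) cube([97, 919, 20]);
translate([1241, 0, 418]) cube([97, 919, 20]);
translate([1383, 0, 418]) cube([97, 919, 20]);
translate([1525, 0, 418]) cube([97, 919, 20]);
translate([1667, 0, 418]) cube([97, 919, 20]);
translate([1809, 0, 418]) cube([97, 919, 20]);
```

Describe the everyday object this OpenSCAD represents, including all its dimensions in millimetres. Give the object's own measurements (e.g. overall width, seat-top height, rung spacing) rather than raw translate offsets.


A bed frame 2024 mm long (x) by 919 mm wide (y). Four 60×60 mm corner posts, 444 mm tall, at the corners of the footprint. Four rails of 29 mm thickness and 145 mm height run between adjacent posts with their undersides at z = 273 mm, their outer faces flush with the outside of the frame (the two x-running rails run between the posts' inner faces; the two y-running rails run between the posts' inner faces). 13 slats, each 97 mm wide (x) and 20 mm thick, lie across the top of the two x-running rails, running the full 919 mm width of the frame in y; along x they sit between the end posts with a 45 mm gap after the −x posts and between neighbouring slats, leaving 58 mm before the +x posts.


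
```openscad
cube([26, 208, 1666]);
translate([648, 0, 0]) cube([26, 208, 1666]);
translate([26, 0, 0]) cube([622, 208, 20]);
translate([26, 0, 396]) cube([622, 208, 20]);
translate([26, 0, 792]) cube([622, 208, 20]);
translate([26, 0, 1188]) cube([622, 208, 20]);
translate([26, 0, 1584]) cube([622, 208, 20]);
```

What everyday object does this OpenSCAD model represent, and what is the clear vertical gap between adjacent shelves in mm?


A bookshelf. The clear shelf gap is 376 mm.

Two tall side panels with 5 horizontal boards between them — a bookshelf. The first two shelf undersides are at z = 0 and z = 396; with shelf thickness 20, the clear gap is 396 − 0 − 20 = 376 mm.


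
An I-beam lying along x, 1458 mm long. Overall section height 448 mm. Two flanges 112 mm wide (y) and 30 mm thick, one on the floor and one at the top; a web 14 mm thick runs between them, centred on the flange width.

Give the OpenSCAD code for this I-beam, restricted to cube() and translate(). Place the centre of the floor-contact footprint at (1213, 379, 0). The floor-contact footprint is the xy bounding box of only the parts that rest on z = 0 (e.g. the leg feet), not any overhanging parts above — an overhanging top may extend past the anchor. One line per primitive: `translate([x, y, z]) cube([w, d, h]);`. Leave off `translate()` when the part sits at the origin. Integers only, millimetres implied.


translate([484, 323, 0]) cube([1458, 112, 30]);
translate([484, 372, 30]) cube([1458, 14, 388]);
translate([484, 323, 418]) cube([1458, 112, 30]);


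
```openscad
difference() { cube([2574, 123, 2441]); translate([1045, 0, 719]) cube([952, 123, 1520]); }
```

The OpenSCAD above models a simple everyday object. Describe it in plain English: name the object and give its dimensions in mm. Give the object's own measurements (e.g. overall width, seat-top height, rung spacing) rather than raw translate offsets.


A wall 2574 mm long (x), 123 mm thick (y), 2441 mm tall, with a rectangular window opening cut through it. The opening is 952 mm wide and 1520 mm tall; its sill is at z = 719 mm and its near (−x) edge is 1045 mm from the wall's −x end. The opening passes through the full wall thickness.


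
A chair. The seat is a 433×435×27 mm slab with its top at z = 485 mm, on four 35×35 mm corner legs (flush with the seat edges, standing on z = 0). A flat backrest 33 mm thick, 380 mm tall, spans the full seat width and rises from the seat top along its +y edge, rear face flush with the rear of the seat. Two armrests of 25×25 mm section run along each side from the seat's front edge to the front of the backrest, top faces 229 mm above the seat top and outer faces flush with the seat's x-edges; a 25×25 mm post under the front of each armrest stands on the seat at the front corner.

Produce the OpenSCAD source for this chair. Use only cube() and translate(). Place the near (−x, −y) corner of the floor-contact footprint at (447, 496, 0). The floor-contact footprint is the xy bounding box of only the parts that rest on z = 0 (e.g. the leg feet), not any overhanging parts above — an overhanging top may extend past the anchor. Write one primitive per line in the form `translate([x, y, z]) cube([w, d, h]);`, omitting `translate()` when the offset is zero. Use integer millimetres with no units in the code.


translate([447, 496, 458]) cube([433, 435, 27]);
translate([447, 496, 0]) cube([35, 35, 458]);
translate([845, 496, 0]) cube([35, 35, 458]);
translate([447, 896, 0]) cube([35, 35, 458]);
translate([845, 896, 0]) cube([35, 35, 458]);
translate([447, 898, 485]) cube([433, 33, 380]);
translate([447, 496, 689]) cube([25, 402, 25]);
translate([855, 496, 689]) cube([25, 402, 25]);
translate([447, 496, 485]) cube([25, 25, 204]);
translate([855, 496, 485]) cube([25, 25, 204]);


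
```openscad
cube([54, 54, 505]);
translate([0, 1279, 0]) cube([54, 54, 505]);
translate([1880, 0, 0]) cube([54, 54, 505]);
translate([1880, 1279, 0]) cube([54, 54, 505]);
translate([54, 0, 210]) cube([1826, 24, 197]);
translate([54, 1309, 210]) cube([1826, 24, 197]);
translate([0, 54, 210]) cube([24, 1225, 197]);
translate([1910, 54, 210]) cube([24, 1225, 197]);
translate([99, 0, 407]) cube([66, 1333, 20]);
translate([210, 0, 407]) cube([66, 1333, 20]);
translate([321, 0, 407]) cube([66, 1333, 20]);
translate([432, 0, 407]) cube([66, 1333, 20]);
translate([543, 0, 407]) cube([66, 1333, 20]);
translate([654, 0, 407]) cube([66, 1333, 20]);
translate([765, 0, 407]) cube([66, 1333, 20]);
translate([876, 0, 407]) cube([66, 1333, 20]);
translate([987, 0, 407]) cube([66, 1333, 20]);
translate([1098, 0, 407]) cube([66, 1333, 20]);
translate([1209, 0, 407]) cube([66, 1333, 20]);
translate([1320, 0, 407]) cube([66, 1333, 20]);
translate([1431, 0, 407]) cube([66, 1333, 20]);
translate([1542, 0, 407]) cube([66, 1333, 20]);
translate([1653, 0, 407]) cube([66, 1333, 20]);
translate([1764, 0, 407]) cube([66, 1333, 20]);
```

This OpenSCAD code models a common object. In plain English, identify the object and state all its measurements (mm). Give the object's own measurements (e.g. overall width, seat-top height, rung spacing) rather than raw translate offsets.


A bed frame 1934 mm long (x) by 1333 mm wide (y). Four 54×54 mm corner posts, 505 mm tall, at the corners of the footprint. Four rails of 24 mm thickness and 197 mm height run between adjacent posts with their undersides at z = 210 mm, their outer faces flush with the outside of the frame (the two x-running rails run between the posts' inner faces; the two y-running rails run between the posts' inner faces). 16 slats, each 66 mm wide (x) and 20 mm thick, lie across the top of the two x-running rails, running the full 1333 mm width of the frame in y; along x they sit between the end posts with a 45 mm gap after the −x posts and between neighbouring slats, leaving 50 mm before the +x posts.


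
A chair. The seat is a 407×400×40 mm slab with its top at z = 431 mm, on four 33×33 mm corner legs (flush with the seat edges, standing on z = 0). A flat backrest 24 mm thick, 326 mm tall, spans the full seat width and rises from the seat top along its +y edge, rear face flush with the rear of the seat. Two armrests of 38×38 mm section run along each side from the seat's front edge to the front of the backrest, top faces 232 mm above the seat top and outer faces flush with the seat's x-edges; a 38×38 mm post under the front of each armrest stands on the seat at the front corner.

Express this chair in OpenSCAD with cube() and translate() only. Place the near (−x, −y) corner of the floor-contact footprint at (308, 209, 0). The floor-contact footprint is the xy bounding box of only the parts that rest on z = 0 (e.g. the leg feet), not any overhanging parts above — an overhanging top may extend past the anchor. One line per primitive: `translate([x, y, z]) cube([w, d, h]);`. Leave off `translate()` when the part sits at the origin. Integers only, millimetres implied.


// leg_h = 431 - 40 = 391
// arm post h = 232 - 38 = 194
translate([308, 209, 391]) cube([407, 400, 40]);
translate([308, 209, 0]) cube([33, 33, 391]);
translate([682, 209, 0]) cube([33, 33, 391]);
translate([308, 576, 0]) cube([33, 33, 391]);
translate([682, 576, 0]) cube([33, 33, 391]);
translate([308, 585, 431]) cube([407, 24, 326]);
translate([308, 209, 625]) cube([38, 376, 38]);
translate([677, 209, 625]) cube([38, 376, 38]);
translate([308, 209, 431]) cube([38, 38, 194]);
translate([677, 209, 431]) cube([38, 38, 194]);


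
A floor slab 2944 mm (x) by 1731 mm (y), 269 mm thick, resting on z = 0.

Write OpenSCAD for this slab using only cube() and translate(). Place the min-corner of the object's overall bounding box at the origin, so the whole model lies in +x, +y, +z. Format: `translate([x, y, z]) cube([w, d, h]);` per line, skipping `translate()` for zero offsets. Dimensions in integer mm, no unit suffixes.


cube([2944, 1731, 269]);


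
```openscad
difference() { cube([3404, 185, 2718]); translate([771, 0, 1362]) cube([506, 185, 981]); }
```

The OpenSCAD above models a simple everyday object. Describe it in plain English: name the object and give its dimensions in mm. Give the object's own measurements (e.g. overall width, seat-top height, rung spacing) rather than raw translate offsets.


A wall 3404 mm long (x), 185 mm thick (y), 2718 mm tall, with a rectangular window opening cut through it. The opening is 506 mm wide and 981 mm tall; its sill is at z = 1362 mm and its near (−x) edge is 771 mm from the wall's −x end. The opening passes through the full wall thickness.


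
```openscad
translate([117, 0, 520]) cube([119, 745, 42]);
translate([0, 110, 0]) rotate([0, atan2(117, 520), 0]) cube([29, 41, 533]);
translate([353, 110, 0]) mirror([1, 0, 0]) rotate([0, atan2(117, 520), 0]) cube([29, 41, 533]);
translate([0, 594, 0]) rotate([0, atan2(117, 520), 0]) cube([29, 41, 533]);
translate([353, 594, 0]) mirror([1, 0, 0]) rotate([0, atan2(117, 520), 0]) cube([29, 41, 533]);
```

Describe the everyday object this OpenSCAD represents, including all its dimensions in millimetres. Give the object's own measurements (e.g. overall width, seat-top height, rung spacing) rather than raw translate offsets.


A sawhorse. A 119×745×42 mm beam (x, y, z) sits on two A-frame leg pairs. Each pair is two raked legs of 29×41 mm section (41 mm along y) splaying symmetrically in x. Each leg rises 520 mm vertically over 117 mm of horizontal reach and is 533 mm long along its own axis. Every leg's outer bottom edge rests on the floor and its outer top edge meets a bottom edge of the beam — the left legs (tilting toward +x) meet the beam's −x bottom edge, the right legs (their mirror images, tilting toward −x) meet its +x bottom edge — so the leg tops tuck under the beam, the beam's underside is 520 mm above the floor, and the feet are 353 mm apart outside-to-outside with the beam centred between them. The two leg pairs are set in 110 mm from either end of the beam.


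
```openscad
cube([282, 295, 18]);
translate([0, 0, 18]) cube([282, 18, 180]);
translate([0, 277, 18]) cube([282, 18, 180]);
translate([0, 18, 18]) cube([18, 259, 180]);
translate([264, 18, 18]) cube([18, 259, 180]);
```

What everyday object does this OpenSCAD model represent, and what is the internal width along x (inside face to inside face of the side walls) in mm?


An open box. The internal width is 246 mm.

A 282×295 base slab with four walls standing on it — an open box. The base is 282 mm wide and the walls are 18 mm thick, so the internal width is 282 − 2 × 18 = 246 mm.


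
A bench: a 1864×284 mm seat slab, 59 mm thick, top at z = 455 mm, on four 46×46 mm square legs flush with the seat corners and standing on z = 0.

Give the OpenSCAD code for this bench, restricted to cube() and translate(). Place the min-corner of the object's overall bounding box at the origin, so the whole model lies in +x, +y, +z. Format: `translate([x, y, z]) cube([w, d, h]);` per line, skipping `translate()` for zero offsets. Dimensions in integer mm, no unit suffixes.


// leg_h = 455 − 59 = 396
translate([0, 0, 396]) cube([1864, 284, 59]);
cube([46, 46, 396]);
translate([0, 238, 0]) cube([46, 46, 396]);
translate([1818, 0, 0]) cube([46, 46, 396]);
translate([1818, 238, 0]) cube([46, 46, 396]);


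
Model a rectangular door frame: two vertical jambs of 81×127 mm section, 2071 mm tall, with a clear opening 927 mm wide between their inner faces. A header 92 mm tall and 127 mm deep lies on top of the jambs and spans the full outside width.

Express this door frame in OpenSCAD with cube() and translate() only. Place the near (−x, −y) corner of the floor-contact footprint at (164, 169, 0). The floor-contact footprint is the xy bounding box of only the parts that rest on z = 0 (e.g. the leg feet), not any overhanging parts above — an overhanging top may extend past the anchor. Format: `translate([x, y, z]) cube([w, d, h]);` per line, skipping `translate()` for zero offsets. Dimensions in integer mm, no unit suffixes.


translate([164, 169, 0]) cube([81, 127, 2071]);
translate([1172, 169, 0]) cube([81, 127, 2071]);
translate([164, 169, 2071]) cube([1089, 127, 92]);


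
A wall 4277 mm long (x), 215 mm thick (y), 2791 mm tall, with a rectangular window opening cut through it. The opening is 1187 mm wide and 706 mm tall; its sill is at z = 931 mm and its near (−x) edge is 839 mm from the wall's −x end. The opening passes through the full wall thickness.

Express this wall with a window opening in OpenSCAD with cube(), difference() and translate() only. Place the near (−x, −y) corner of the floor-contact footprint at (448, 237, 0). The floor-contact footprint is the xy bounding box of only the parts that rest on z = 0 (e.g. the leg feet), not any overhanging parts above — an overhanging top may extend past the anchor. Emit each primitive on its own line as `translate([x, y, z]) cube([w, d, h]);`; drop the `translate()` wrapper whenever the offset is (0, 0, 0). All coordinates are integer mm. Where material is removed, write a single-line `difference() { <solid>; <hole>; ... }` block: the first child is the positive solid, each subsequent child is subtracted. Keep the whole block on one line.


difference() { translate([448, 237, 0]) cube([4277, 215, 2791]); translate([1287, 237, 931]) cube([1187, 215, 706]); }


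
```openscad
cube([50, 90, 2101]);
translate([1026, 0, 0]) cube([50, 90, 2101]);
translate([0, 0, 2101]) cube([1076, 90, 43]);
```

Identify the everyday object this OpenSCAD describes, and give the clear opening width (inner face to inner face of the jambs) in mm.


A door frame. The clear opening width is 976 mm.

Two 2101 mm tall posts with a header on top — a door frame. The left jamb is 50 mm wide at x = 0; the right jamb starts at x = 1026. The clear opening is 1026 − 50 = 976 mm.


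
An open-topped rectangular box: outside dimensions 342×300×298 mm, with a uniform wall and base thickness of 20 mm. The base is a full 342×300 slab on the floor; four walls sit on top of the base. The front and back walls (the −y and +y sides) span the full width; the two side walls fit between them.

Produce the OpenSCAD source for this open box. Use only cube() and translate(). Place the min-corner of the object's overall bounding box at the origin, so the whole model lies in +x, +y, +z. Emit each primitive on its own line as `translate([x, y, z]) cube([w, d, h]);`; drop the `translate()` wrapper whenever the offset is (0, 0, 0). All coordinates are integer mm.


cube([342, 300, 20]);
translate([0, 0, 20]) cube([342, 20, 278]);
translate([0, 280, 20]) cube([342, 20, 278]);
translate([0, 20, 20]) cube([20, 260, 278]);
translate([322, 20, 20]) cube([20, 260, 278]);


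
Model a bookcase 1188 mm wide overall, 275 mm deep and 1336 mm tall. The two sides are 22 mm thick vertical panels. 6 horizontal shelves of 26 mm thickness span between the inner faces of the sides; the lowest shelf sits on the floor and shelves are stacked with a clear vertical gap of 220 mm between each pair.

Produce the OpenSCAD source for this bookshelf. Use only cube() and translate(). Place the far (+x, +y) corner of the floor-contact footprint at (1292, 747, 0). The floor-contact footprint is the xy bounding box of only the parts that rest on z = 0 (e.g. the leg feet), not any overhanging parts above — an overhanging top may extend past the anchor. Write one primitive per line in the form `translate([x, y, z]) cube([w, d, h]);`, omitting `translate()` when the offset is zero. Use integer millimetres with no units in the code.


translate([104, 472, 0]) cube([22, 275, 1336]);
translate([1270, 472, 0]) cube([22, 275, 1336]);
translate([126, 472, 0]) cube([1144, 275, 26]);
translate([126, 472, 246]) cube([1144, 275, 26]);
translate([126, 472, 492]) cube([1144, 275, 26]);
translate([126, 472, 738]) cube([1144, 275, 26]);
translate([126, 472, 984]) cube([1144, 275, 26]);
translate([126, 472, 1230]) cube([1144, 275, 26]);


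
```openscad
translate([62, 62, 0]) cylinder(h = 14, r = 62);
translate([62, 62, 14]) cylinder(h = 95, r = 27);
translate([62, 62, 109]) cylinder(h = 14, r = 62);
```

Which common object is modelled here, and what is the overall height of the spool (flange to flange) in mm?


A spool. The overall height is 123 mm.

Three coaxial cylinders, large–small–large — a spool. Two 14 mm flanges and a 95 mm core give 14 + 95 + 14 = 123 mm.


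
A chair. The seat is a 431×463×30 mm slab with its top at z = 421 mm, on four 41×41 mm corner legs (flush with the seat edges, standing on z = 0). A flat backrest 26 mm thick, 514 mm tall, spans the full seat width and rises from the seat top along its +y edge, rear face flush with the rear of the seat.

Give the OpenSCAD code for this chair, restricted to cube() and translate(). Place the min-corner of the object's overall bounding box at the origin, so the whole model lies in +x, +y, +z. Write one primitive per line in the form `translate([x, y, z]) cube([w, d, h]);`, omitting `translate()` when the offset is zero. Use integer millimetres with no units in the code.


translate([0, 0, 391]) cube([431, 463, 30]);
cube([41, 41, 391]);
translate([390, 0, 0]) cube([41, 41, 391]);
translate([0, 422, 0]) cube([41, 41, 391]);
translate([390, 422, 0]) cube([41, 41, 391]);
translate([0, 437, 421]) cube([431, 26, 514]);


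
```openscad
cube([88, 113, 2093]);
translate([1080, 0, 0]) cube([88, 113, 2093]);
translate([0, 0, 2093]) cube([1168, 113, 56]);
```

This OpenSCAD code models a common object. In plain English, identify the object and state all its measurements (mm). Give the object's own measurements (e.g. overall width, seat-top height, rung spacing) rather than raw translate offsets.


A door frame. The clear opening is 992 mm wide and 2093 mm high. Two 88 mm wide jambs, 113 mm deep, stand either side of the opening from the floor to the top of the opening. A 56 mm thick head sits across the top of both jambs, spanning the full outside width of the frame.


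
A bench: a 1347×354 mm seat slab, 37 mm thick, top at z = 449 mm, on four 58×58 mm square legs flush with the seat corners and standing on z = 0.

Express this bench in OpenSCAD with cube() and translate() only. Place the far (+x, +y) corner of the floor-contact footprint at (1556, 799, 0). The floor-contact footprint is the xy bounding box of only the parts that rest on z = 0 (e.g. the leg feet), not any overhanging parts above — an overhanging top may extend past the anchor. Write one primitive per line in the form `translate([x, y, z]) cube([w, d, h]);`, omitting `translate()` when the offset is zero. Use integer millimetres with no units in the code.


translate([209, 445, 412]) cube([1347, 354, 37]);
translate([209, 445, 0]) cube([58, 58, 412]);
translate([209, 741, 0]) cube([58, 58, 412]);
translate([1498, 445, 0]) cube([58, 58, 412]);
translate([1498, 741, 0]) cube([58, 58, 412]);


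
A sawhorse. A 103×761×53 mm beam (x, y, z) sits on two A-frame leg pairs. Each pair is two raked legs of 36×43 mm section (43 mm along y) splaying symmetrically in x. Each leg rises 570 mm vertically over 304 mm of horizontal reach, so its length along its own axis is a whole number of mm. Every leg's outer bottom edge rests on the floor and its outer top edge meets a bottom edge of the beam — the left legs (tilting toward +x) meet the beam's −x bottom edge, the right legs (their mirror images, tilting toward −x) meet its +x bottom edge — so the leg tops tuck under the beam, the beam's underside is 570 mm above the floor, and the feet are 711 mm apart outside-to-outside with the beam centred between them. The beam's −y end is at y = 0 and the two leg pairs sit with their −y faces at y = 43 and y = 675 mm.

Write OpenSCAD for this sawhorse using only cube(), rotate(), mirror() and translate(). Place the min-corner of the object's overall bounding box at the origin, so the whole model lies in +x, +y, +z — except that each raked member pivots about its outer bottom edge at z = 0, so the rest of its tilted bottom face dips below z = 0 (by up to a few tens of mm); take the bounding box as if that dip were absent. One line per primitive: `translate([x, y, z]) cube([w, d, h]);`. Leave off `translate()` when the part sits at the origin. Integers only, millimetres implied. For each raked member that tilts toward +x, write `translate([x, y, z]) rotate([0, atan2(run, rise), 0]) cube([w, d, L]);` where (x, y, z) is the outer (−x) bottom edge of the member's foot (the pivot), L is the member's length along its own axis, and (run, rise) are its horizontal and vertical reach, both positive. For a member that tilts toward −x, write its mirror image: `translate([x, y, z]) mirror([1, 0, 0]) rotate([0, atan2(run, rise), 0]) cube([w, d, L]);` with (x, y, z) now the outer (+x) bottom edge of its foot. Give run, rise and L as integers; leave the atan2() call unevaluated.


translate([304, 0, 570]) cube([103, 761, 53]);
translate([0, 43, 0]) rotate([0, atan2(304, 570), 0]) cube([36, 43, 646]);
translate([711, 43, 0]) mirror([1, 0, 0]) rotate([0, atan2(304, 570), 0]) cube([36, 43, 646]);
translate([0, 675, 0]) rotate([0, atan2(304, 570), 0]) cube([36, 43, 646]);
translate([711, 675, 0]) mirror([1, 0, 0]) rotate([0, atan2(304, 570), 0]) cube([36, 43, 646]);
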